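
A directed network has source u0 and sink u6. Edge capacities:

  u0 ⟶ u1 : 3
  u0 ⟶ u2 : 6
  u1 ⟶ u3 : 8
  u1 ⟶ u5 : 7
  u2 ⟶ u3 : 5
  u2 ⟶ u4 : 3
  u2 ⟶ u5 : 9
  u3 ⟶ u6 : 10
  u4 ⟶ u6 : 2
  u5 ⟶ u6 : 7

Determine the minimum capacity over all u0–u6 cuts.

Augment u0→u1→u3→u6: bottleneck 3, flow now 3.
Augment u0→u2→u3→u6: bottleneck 5, flow now 8.
Augment u0→u2→u4→u6: bottleneck 1, flow now 9.
No augmenting path remains; maximum flow = 9.
By max-flow min-cut, the minimum cut capacity equals the max flow.
In the residual graph, reachable from u0: {u0}.
Min-cut edges: u0→u1 (3), u0→u2 (6); capacity 3 + 6 = 9.

9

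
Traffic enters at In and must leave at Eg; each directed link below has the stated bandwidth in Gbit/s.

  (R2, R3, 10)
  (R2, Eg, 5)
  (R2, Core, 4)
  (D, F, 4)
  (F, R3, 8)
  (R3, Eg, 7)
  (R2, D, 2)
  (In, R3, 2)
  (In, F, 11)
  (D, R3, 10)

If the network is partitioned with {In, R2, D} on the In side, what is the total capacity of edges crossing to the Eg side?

Edges leaving {In, R2, D}: In→F (11), In→R3 (2), R2→Core (4), R2→R3 (10), R2→Eg (5), D→F (4), D→R3 (10).
Cut capacity = 11 + 2 + 4 + 10 + 5 + 4 + 10 = 46.

46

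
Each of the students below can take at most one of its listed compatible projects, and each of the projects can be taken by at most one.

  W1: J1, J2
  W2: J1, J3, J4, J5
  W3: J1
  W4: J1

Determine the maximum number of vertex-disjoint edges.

3

Unit-capacity flow: source→left, listed edges, right→sink; max matching = max flow.
Augmenting path W1→J1 (+1); matched 1.
Augmenting path W2→J3 (+1); matched 2.
Augmenting path W3→J1→W1→J2 (+1); matched 3.
No augmenting path remains; maximum matching = 3.
König certificate: {W1, W2, J1} is a vertex cover of size 3 (every listed pair touches it), so no matching can be larger.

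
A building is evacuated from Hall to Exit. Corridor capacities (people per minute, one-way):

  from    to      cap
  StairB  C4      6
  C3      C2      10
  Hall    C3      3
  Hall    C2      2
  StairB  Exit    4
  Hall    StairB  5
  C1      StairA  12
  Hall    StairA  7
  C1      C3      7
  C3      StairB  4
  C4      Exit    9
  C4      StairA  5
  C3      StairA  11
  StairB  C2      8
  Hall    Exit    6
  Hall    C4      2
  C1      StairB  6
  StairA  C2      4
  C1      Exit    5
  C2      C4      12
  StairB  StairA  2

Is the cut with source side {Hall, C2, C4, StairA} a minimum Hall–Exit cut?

No — its capacity is 23, but the minimum cut has capacity 19.

Given cut capacity: 3 + 5 + 6 + 9 = 23.
Augment Hall→Exit: bottleneck 6, flow now 6.
Augment Hall→StairB→Exit: bottleneck 4, flow now 10.
Augment Hall→C4→Exit: bottleneck 2, flow now 12.
Augment Hall→StairB→C4→Exit: bottleneck 1, flow now 13.
Augment Hall→C2→C4→Exit: bottleneck 2, flow now 15.
Augment Hall→C3→StairB→C4→Exit: bottleneck 3, flow now 18.
Augment Hall→StairA→C2→C4→Exit: bottleneck 1, flow now 19.
No augmenting path remains; maximum flow = 19.
In the residual graph, reachable from Hall: {Hall, C3, StairB, C2, C4, StairA}.
Min-cut edges: Hall→Exit (6), StairB→Exit (4), C4→Exit (9); capacity 6 + 4 + 9 = 19.
Cut capacity 23 exceeds the max flow 19, so it is not minimum.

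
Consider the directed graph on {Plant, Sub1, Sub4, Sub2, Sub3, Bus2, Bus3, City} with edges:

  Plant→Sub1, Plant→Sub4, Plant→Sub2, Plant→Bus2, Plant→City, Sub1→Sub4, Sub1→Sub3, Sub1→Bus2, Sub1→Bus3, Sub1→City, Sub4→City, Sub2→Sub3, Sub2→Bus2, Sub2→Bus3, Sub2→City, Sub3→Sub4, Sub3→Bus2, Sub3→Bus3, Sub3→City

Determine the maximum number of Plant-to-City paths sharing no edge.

Assign every edge capacity 1; by Menger, the answer equals the max flow.
Path Plant→City (+1); total 1.
Path Plant→Sub1→City (+1); total 2.
Path Plant→Sub4→City (+1); total 3.
Path Plant→Sub2→City (+1); total 4.
No residual Plant→City path; max flow = 4.
Certifying cut of size 4: {Plant→City, Plant→Sub1, Plant→Sub2, Plant→Sub4}.

4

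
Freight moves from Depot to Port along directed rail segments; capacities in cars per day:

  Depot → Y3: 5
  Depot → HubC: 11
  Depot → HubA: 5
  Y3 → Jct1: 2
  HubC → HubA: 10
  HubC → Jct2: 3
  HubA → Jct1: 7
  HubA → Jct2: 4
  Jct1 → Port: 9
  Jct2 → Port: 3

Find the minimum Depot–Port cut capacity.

12

Augment Depot→Y3→Jct1→Port: bottleneck 2, flow now 2.
Augment Depot→HubC→Jct2→Port: bottleneck 3, flow now 5.
Augment Depot→HubA→Jct1→Port: bottleneck 5, flow now 10.
Augment Depot→HubC→HubA→Jct1→Port: bottleneck 2, flow now 12.
No augmenting path remains; maximum flow = 12.
By max-flow min-cut, the minimum cut capacity equals the max flow.
In the residual graph, reachable from Depot: {Depot, Y3, HubC, HubA, Jct2}.
Min-cut edges: Y3→Jct1 (2), HubA→Jct1 (7), Jct2→Port (3); capacity 2 + 7 + 3 = 12.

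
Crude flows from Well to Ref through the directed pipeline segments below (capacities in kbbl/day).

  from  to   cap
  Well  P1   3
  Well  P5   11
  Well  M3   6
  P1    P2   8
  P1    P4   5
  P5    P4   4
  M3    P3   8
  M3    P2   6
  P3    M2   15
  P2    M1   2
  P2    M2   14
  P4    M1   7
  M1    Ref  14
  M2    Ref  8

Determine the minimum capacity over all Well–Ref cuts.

Augment Well→P1→P2→M1→Ref: bottleneck 2, flow now 2.
Augment Well→P1→P2→M2→Ref: bottleneck 1, flow now 3.
Augment Well→P5→P4→M1→Ref: bottleneck 4, flow now 7.
Augment Well→M3→P3→M2→Ref: bottleneck 6, flow now 13.
No augmenting path remains; maximum flow = 13.
By max-flow min-cut, the minimum cut capacity equals the max flow.
In the residual graph, reachable from Well: {Well, P5}.
Min-cut edges: Well→P1 (3), Well→M3 (6), P5→P4 (4); capacity 3 + 6 + 4 = 13.

13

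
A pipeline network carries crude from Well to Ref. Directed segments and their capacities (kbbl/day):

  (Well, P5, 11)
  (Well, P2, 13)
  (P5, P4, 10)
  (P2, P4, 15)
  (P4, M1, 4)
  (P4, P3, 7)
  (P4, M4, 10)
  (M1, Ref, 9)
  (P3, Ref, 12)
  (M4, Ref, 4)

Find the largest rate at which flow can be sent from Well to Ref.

15

Augment Well→P5→P4→M1→Ref: bottleneck 4, flow now 4.
Augment Well→P5→P4→P3→Ref: bottleneck 6, flow now 10.
Augment Well→P2→P4→P3→Ref: bottleneck 1, flow now 11.
Augment Well→P2→P4→M4→Ref: bottleneck 4, flow now 15.
No augmenting path remains; maximum flow = 15.
In the residual graph, reachable from Well: {Well, P5, P2, P4, M4}.
Min-cut edges: P4→M1 (4), P4→P3 (7), M4→Ref (4); capacity 4 + 7 + 4 = 15.
This cut is saturated, so no flow can exceed 15.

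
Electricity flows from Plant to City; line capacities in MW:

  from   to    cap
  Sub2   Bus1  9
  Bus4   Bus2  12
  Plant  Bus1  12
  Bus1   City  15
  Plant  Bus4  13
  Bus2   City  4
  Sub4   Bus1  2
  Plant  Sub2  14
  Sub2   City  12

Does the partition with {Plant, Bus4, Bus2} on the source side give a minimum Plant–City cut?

Given cut capacity: 14 + 12 + 4 = 30.
Augment Plant→Sub2→City: bottleneck 12, flow now 12.
Augment Plant→Bus1→City: bottleneck 12, flow now 24.
Augment Plant→Sub2→Bus1→City: bottleneck 2, flow now 26.
Augment Plant→Bus4→Bus2→City: bottleneck 4, flow now 30.
No augmenting path remains; maximum flow = 30.
Cut capacity 30 equals the max flow, so it is a minimum cut.

Yes — it is a minimum cut (capacity 30).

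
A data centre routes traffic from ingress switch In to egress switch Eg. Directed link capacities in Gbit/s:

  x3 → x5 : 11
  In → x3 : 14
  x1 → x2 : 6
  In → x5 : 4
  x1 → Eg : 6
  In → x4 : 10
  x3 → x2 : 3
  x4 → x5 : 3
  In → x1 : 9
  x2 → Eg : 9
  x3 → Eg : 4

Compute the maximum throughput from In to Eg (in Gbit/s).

Augment In→x1→Eg: bottleneck 6, flow now 6.
Augment In→x3→Eg: bottleneck 4, flow now 10.
Augment In→x1→x2→Eg: bottleneck 3, flow now 13.
Augment In→x3→x2→Eg: bottleneck 3, flow now 16.
No augmenting path remains; maximum flow = 16.
In the residual graph, reachable from In: {In, x3, x4, x5}.
Min-cut edges: In→x1 (9), x3→x2 (3), x3→Eg (4); capacity 9 + 3 + 4 = 16.
This cut is saturated, so no flow can exceed 16.

16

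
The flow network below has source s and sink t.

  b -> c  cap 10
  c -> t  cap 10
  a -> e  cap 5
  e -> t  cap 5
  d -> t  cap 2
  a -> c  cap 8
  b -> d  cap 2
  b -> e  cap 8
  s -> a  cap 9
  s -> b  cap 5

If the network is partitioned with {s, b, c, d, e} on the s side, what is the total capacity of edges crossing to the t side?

Edges leaving {s, b, c, d, e}: s→a (9), c→t (10), d→t (2), e→t (5).
Cut capacity = 9 + 10 + 2 + 5 = 26.

26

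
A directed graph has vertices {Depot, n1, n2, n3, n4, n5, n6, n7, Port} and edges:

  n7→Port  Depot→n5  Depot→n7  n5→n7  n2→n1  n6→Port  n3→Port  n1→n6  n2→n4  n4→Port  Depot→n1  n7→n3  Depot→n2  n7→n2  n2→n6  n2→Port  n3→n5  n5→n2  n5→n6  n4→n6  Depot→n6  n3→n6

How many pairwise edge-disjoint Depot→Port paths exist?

Assign every edge capacity 1; by Menger, the answer equals the max flow.
Path Depot→n2→Port (+1); total 1.
Path Depot→n6→Port (+1); total 2.
Path Depot→n7→Port (+1); total 3.
Path Depot→n5→n2→n4→Port (+1); total 4.
No residual Depot→Port path; max flow = 4.
Certifying cut of size 4: {Depot→n2, Depot→n5, Depot→n7, n6→Port}.

4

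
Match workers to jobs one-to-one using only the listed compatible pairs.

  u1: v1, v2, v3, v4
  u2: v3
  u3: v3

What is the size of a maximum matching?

2

Unit-capacity flow: source→left, listed edges, right→sink; max matching = max flow.
Augmenting path u1→v1 (+1); matched 1.
Augmenting path u2→v3 (+1); matched 2.
No augmenting path remains; maximum matching = 2.
König certificate: {u1, v3} is a vertex cover of size 2 (every listed pair touches it), so no matching can be larger.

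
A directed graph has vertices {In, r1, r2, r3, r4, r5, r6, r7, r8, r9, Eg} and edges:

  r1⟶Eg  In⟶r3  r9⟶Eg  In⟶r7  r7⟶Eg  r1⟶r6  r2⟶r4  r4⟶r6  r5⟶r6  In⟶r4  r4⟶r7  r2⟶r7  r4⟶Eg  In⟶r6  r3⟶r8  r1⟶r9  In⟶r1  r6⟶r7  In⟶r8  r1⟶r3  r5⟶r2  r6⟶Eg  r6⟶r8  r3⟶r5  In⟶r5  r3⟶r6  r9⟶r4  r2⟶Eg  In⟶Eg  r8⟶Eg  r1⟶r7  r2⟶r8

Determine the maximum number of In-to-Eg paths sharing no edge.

Assign every edge capacity 1; by Menger, the answer equals the max flow.
Path In→Eg (+1); total 1.
Path In→r1→Eg (+1); total 2.
Path In→r4→Eg (+1); total 3.
Path In→r6→Eg (+1); total 4.
Path In→r7→Eg (+1); total 5.
Path In→r8→Eg (+1); total 6.
Path In→r5→r2→Eg (+1); total 7.
No residual In→Eg path; max flow = 7.
Certifying cut of size 7: {In→Eg, In→r1, In→r4, r5→r2, r6→Eg, r7→Eg, r8→Eg}.

7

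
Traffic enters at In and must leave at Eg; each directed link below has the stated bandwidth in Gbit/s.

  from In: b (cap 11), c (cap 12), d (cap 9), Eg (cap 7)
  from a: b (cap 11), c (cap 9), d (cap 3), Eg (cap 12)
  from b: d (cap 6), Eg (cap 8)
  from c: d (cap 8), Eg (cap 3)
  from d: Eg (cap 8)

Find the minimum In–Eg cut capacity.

Augment In→Eg: bottleneck 7, flow now 7.
Augment In→b→Eg: bottleneck 8, flow now 15.
Augment In→c→Eg: bottleneck 3, flow now 18.
Augment In→d→Eg: bottleneck 8, flow now 26.
No augmenting path remains; maximum flow = 26.
By max-flow min-cut, the minimum cut capacity equals the max flow.
In the residual graph, reachable from In: {In, b, c, d}.
Min-cut edges: In→Eg (7), b→Eg (8), c→Eg (3), d→Eg (8); capacity 7 + 8 + 3 + 8 = 26.

26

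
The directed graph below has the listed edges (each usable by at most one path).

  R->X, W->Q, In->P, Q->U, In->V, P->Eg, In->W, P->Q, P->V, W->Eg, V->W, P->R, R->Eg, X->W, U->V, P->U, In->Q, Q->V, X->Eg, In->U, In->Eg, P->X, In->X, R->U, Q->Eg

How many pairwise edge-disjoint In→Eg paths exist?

Assign every edge capacity 1; by Menger, the answer equals the max flow.
Path In→Eg (+1); total 1.
Path In→P→Eg (+1); total 2.
Path In→Q→Eg (+1); total 3.
Path In→W→Eg (+1); total 4.
Path In→X→Eg (+1); total 5.
No residual In→Eg path; max flow = 5.
Certifying cut of size 5: {In→Eg, In→P, In→X, Q→Eg, W→Eg}.

5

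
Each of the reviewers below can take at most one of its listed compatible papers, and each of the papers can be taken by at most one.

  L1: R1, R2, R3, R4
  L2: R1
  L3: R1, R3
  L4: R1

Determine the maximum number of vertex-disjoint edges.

Unit-capacity flow: source→left, listed edges, right→sink; max matching = max flow.
Augmenting path L1→R1 (+1); matched 1.
Augmenting path L3→R3 (+1); matched 2.
Augmenting path L2→R1→L1→R2 (+1); matched 3.
No augmenting path remains; maximum matching = 3.
König certificate: {L1, L3, R1} is a vertex cover of size 3 (every listed pair touches it), so no matching can be larger.

3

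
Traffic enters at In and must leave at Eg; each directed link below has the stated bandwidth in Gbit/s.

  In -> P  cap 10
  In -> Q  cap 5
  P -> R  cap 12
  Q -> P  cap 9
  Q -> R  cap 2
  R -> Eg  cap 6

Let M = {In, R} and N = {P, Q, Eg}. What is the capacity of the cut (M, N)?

Edges leaving {In, R}: In→P (10), In→Q (5), R→Eg (6).
Cut capacity = 10 + 5 + 6 = 21.

21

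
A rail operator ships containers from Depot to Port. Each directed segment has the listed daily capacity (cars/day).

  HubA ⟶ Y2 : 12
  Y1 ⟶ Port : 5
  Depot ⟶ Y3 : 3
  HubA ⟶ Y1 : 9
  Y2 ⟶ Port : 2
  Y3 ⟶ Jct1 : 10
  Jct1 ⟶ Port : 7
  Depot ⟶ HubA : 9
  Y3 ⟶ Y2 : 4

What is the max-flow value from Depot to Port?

10

Augment Depot→HubA→Y1→Port: bottleneck 5, flow now 5.
Augment Depot→HubA→Y2→Port: bottleneck 2, flow now 7.
Augment Depot→Y3→Jct1→Port: bottleneck 3, flow now 10.
No augmenting path remains; maximum flow = 10.
In the residual graph, reachable from Depot: {Depot, HubA, Y1, Y2}.
Min-cut edges: Depot→Y3 (3), Y1→Port (5), Y2→Port (2); capacity 3 + 5 + 2 = 10.
This cut is saturated, so no flow can exceed 10.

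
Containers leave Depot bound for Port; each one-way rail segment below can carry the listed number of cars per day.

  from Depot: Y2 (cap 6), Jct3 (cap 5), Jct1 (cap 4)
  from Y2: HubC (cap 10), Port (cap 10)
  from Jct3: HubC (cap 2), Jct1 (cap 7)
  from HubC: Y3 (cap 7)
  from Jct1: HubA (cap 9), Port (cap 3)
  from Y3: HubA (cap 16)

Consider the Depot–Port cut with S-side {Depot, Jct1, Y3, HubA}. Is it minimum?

Given cut capacity: 6 + 5 + 3 = 14.
Augment Depot→Y2→Port: bottleneck 6, flow now 6.
Augment Depot→Jct1→Port: bottleneck 3, flow now 9.
No augmenting path remains; maximum flow = 9.
In the residual graph, reachable from Depot: {Depot, Jct3, HubC, Jct1, Y3, HubA}.
Min-cut edges: Depot→Y2 (6), Jct1→Port (3); capacity 6 + 3 = 9.
Cut capacity 14 exceeds the max flow 9, so it is not minimum.

No — its capacity is 14, but the minimum cut has capacity 9.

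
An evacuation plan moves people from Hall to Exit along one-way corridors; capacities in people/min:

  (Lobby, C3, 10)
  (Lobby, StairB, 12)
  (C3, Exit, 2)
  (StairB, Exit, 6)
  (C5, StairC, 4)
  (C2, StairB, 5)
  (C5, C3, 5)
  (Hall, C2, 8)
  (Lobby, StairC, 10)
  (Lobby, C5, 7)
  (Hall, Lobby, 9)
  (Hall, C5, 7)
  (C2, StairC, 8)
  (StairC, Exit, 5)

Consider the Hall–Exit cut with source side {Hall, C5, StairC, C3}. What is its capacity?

24

Edges leaving {Hall, C5, StairC, C3}: Hall→C2 (8), Hall→Lobby (9), StairC→Exit (5), C3→Exit (2).
Cut capacity = 8 + 9 + 5 + 2 = 24.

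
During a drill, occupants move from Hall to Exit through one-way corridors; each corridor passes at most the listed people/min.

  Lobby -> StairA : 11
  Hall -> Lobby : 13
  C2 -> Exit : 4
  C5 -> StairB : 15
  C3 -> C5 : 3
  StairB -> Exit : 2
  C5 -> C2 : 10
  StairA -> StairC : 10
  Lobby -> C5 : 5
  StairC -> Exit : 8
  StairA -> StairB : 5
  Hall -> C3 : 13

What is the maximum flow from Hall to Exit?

14

Augment Hall→Lobby→StairA→StairC→Exit: bottleneck 8, flow now 8.
Augment Hall→Lobby→StairA→StairB→Exit: bottleneck 2, flow now 10.
Augment Hall→Lobby→C5→C2→Exit: bottleneck 3, flow now 13.
Augment Hall→C3→C5→C2→Exit: bottleneck 1, flow now 14.
No augmenting path remains; maximum flow = 14.
In the residual graph, reachable from Hall: {Hall, Lobby, C3, StairA, C5, C2, StairC, StairB}.
Min-cut edges: C2→Exit (4), StairC→Exit (8), StairB→Exit (2); capacity 4 + 8 + 2 = 14.
This cut is saturated, so no flow can exceed 14.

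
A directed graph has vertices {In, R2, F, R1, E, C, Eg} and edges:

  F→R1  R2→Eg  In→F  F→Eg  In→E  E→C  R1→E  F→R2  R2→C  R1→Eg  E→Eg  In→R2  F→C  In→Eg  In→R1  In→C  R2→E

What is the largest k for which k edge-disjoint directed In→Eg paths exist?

5

Assign every edge capacity 1; by Menger, the answer equals the max flow.
Path In→Eg (+1); total 1.
Path In→R2→Eg (+1); total 2.
Path In→F→Eg (+1); total 3.
Path In→R1→Eg (+1); total 4.
Path In→E→Eg (+1); total 5.
No residual In→Eg path; max flow = 5.
Certifying cut of size 5: {In→E, In→Eg, In→F, In→R1, In→R2}.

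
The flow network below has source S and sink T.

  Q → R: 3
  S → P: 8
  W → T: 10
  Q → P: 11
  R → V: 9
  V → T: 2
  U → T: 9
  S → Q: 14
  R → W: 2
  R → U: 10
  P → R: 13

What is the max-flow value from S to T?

13

Augment S→P→R→U→T: bottleneck 8, flow now 8.
Augment S→Q→R→U→T: bottleneck 1, flow now 9.
Augment S→Q→R→V→T: bottleneck 2, flow now 11.
Augment S→Q→P→R→W→T: bottleneck 2, flow now 13.
No augmenting path remains; maximum flow = 13.
In the residual graph, reachable from S: {S, P, Q, R, U, V}.
Min-cut edges: R→W (2), U→T (9), V→T (2); capacity 2 + 9 + 2 = 13.
This cut is saturated, so no flow can exceed 13.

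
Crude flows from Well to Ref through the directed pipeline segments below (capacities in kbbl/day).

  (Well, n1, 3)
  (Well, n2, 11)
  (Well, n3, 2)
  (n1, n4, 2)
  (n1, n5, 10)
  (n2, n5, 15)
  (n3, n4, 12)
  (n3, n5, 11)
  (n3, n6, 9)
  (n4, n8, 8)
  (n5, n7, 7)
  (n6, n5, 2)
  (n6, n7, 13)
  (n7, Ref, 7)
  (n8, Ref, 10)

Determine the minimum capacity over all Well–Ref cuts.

11

Augment Well→n1→n4→n8→Ref: bottleneck 2, flow now 2.
Augment Well→n1→n5→n7→Ref: bottleneck 1, flow now 3.
Augment Well→n2→n5→n7→Ref: bottleneck 6, flow now 9.
Augment Well→n3→n4→n8→Ref: bottleneck 2, flow now 11.
No augmenting path remains; maximum flow = 11.
By max-flow min-cut, the minimum cut capacity equals the max flow.
In the residual graph, reachable from Well: {Well, n1, n2, n5}.
Min-cut edges: Well→n3 (2), n1→n4 (2), n5→n7 (7); capacity 2 + 2 + 7 = 11.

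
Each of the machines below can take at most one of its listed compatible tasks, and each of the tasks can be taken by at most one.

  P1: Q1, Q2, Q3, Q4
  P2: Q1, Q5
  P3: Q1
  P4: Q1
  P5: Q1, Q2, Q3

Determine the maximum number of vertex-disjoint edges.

4

Unit-capacity flow: source→left, listed edges, right→sink; max matching = max flow.
Augmenting path P1→Q1 (+1); matched 1.
Augmenting path P2→Q5 (+1); matched 2.
Augmenting path P5→Q2 (+1); matched 3.
Augmenting path P3→Q1→P1→Q3 (+1); matched 4.
No augmenting path remains; maximum matching = 4.
König certificate: {P1, P2, P5, Q1} is a vertex cover of size 4 (every listed pair touches it), so no matching can be larger.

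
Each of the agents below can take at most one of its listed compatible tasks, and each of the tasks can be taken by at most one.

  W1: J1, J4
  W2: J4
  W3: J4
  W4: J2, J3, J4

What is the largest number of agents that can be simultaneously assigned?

3

Unit-capacity flow: source→left, listed edges, right→sink; max matching = max flow.
Augmenting path W1→J1 (+1); matched 1.
Augmenting path W2→J4 (+1); matched 2.
Augmenting path W4→J2 (+1); matched 3.
No augmenting path remains; maximum matching = 3.
König certificate: {W1, W4, J4} is a vertex cover of size 3 (every listed pair touches it), so no matching can be larger.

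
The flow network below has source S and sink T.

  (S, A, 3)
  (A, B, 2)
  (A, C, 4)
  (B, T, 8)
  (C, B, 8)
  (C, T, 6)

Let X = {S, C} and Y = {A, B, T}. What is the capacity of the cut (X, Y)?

17

Edges leaving {S, C}: S→A (3), C→B (8), C→T (6).
Cut capacity = 3 + 8 + 6 = 17.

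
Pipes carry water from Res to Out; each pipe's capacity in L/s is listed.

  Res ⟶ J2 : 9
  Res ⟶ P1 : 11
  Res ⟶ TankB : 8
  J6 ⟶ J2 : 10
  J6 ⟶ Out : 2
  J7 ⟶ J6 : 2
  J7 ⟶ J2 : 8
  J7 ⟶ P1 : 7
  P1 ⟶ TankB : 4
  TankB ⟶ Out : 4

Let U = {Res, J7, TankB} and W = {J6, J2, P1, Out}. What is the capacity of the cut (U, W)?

Edges leaving {Res, J7, TankB}: Res→J2 (9), Res→P1 (11), J7→J6 (2), J7→J2 (8), J7→P1 (7), TankB→Out (4).
Cut capacity = 9 + 11 + 2 + 8 + 7 + 4 = 41.

41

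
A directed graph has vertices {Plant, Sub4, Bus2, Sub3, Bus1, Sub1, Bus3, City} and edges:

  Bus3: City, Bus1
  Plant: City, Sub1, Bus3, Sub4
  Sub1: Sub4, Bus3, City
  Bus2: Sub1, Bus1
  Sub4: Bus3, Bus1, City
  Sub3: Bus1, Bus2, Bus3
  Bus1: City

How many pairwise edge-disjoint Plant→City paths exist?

Assign every edge capacity 1; by Menger, the answer equals the max flow.
Path Plant→City (+1); total 1.
Path Plant→Sub4→City (+1); total 2.
Path Plant→Sub1→City (+1); total 3.
Path Plant→Bus3→City (+1); total 4.
No residual Plant→City path; max flow = 4.
Certifying cut of size 4: {Plant→Bus3, Plant→City, Plant→Sub1, Plant→Sub4}.

4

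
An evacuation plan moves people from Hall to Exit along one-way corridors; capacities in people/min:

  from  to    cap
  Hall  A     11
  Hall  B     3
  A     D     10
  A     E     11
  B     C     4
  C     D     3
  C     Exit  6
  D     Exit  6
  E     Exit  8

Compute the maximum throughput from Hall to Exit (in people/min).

Augment Hall→A→D→Exit: bottleneck 6, flow now 6.
Augment Hall→A→E→Exit: bottleneck 5, flow now 11.
Augment Hall→B→C→Exit: bottleneck 3, flow now 14.
No augmenting path remains; maximum flow = 14.
In the residual graph, reachable from Hall: {Hall}.
Min-cut edges: Hall→A (11), Hall→B (3); capacity 11 + 3 = 14.
This cut is saturated, so no flow can exceed 14.

14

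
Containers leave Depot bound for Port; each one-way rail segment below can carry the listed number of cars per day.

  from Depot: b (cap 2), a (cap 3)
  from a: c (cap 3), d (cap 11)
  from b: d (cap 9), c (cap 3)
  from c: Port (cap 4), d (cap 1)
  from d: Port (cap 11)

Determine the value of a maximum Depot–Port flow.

Augment Depot→a→c→Port: bottleneck 3, flow now 3.
Augment Depot→b→c→Port: bottleneck 1, flow now 4.
Augment Depot→b→d→Port: bottleneck 1, flow now 5.
No augmenting path remains; maximum flow = 5.
In the residual graph, reachable from Depot: {Depot}.
Min-cut edges: Depot→a (3), Depot→b (2); capacity 3 + 2 = 5.
This cut is saturated, so no flow can exceed 5.

5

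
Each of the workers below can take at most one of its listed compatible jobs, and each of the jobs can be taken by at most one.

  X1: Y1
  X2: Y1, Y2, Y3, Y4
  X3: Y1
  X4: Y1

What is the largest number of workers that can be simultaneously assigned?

2

Unit-capacity flow: source→left, listed edges, right→sink; max matching = max flow.
Augmenting path X1→Y1 (+1); matched 1.
Augmenting path X2→Y2 (+1); matched 2.
No augmenting path remains; maximum matching = 2.
König certificate: {X2, Y1} is a vertex cover of size 2 (every listed pair touches it), so no matching can be larger.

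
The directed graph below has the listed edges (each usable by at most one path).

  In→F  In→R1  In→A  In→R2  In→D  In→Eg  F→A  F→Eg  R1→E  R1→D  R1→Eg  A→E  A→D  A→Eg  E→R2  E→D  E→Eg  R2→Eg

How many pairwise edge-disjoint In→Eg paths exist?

5

Assign every edge capacity 1; by Menger, the answer equals the max flow.
Path In→Eg (+1); total 1.
Path In→F→Eg (+1); total 2.
Path In→R1→Eg (+1); total 3.
Path In→A→Eg (+1); total 4.
Path In→R2→Eg (+1); total 5.
No residual In→Eg path; max flow = 5.
Certifying cut of size 5: {In→A, In→Eg, In→F, In→R1, In→R2}.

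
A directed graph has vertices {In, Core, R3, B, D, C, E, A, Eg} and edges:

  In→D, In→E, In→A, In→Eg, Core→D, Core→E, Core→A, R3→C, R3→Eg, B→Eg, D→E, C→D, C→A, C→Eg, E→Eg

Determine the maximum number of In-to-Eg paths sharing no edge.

Assign every edge capacity 1; by Menger, the answer equals the max flow.
Path In→Eg (+1); total 1.
Path In→E→Eg (+1); total 2.
No residual In→Eg path; max flow = 2.
Certifying cut of size 2: {E→Eg, In→Eg}.

2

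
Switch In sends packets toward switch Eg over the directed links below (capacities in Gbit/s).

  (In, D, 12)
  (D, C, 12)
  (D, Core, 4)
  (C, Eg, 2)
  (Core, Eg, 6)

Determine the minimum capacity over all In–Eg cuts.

Augment In→D→C→Eg: bottleneck 2, flow now 2.
Augment In→D→Core→Eg: bottleneck 4, flow now 6.
No augmenting path remains; maximum flow = 6.
By max-flow min-cut, the minimum cut capacity equals the max flow.
In the residual graph, reachable from In: {In, D, C}.
Min-cut edges: D→Core (4), C→Eg (2); capacity 4 + 2 = 6.

6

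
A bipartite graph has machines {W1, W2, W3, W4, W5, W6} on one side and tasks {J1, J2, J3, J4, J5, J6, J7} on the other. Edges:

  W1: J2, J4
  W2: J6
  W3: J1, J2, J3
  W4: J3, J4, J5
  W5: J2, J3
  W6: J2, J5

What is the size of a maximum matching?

6

Unit-capacity flow: source→left, listed edges, right→sink; max matching = max flow.
Augmenting path W1→J2 (+1); matched 1.
Augmenting path W2→J6 (+1); matched 2.
Augmenting path W3→J1 (+1); matched 3.
Augmenting path W4→J3 (+1); matched 4.
Augmenting path W6→J5 (+1); matched 5.
Augmenting path W5→J2→W1→J4 (+1); matched 6.
No augmenting path remains; maximum matching = 6.
König certificate: {W1, W2, W3, W4, W5, W6} is a vertex cover of size 6 (every listed pair touches it), so no matching can be larger.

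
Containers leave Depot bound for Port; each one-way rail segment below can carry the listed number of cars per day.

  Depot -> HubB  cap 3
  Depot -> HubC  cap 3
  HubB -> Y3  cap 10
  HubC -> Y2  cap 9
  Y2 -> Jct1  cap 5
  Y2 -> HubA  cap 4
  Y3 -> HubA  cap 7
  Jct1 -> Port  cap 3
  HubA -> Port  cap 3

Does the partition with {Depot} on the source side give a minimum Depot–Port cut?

Yes — it is a minimum cut (capacity 6).

Given cut capacity: 3 + 3 = 6.
Augment Depot→HubB→Y3→HubA→Port: bottleneck 3, flow now 3.
Augment Depot→HubC→Y2→Jct1→Port: bottleneck 3, flow now 6.
No augmenting path remains; maximum flow = 6.
Cut capacity 6 equals the max flow, so it is a minimum cut.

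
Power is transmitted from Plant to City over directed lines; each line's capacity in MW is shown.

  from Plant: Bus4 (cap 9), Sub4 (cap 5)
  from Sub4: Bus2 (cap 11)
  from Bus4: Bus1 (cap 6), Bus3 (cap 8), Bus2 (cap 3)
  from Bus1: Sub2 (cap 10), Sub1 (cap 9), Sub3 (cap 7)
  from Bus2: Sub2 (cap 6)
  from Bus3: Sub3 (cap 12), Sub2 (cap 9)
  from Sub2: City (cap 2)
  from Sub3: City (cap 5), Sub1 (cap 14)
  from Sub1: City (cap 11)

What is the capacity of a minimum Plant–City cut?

11

Augment Plant→Sub4→Bus2→Sub2→City: bottleneck 2, flow now 2.
Augment Plant→Bus4→Bus1→Sub3→City: bottleneck 5, flow now 7.
Augment Plant→Bus4→Bus1→Sub1→City: bottleneck 1, flow now 8.
Augment Plant→Bus4→Bus3→Sub3→Sub1→City: bottleneck 3, flow now 11.
No augmenting path remains; maximum flow = 11.
By max-flow min-cut, the minimum cut capacity equals the max flow.
In the residual graph, reachable from Plant: {Plant, Sub4, Bus2, Sub2}.
Min-cut edges: Plant→Bus4 (9), Sub2→City (2); capacity 9 + 2 = 11.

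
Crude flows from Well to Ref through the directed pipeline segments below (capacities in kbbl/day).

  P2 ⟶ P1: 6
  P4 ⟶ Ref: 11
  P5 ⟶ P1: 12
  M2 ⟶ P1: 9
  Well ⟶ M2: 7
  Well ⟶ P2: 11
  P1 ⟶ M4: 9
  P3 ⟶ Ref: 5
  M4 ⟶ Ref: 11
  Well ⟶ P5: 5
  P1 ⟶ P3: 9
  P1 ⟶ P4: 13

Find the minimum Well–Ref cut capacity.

Augment Well→P5→P1→P3→Ref: bottleneck 5, flow now 5.
Augment Well→M2→P1→M4→Ref: bottleneck 7, flow now 12.
Augment Well→P2→P1→M4→Ref: bottleneck 2, flow now 14.
Augment Well→P2→P1→P4→Ref: bottleneck 4, flow now 18.
No augmenting path remains; maximum flow = 18.
By max-flow min-cut, the minimum cut capacity equals the max flow.
In the residual graph, reachable from Well: {Well, P2}.
Min-cut edges: Well→P5 (5), Well→M2 (7), P2→P1 (6); capacity 5 + 7 + 6 = 18.

18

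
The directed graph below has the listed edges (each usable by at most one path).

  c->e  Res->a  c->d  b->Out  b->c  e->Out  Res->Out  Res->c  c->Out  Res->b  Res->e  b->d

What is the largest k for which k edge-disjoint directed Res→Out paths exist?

4

Assign every edge capacity 1; by Menger, the answer equals the max flow.
Path Res→Out (+1); total 1.
Path Res→b→Out (+1); total 2.
Path Res→c→Out (+1); total 3.
Path Res→e→Out (+1); total 4.
No residual Res→Out path; max flow = 4.
Certifying cut of size 4: {Res→Out, Res→b, Res→c, Res→e}.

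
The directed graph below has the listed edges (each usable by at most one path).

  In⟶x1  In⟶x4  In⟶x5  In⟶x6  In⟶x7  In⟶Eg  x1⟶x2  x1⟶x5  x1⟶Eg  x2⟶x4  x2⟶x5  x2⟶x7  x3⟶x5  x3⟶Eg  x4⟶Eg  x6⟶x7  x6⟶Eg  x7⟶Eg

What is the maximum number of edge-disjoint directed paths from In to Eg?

5

Assign every edge capacity 1; by Menger, the answer equals the max flow.
Path In→Eg (+1); total 1.
Path In→x1→Eg (+1); total 2.
Path In→x4→Eg (+1); total 3.
Path In→x6→Eg (+1); total 4.
Path In→x7→Eg (+1); total 5.
No residual In→Eg path; max flow = 5.
Certifying cut of size 5: {In→Eg, In→x1, In→x4, In→x6, In→x7}.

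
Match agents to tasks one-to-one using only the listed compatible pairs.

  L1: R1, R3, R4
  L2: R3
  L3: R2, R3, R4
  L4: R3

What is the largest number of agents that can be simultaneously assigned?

3

Unit-capacity flow: source→left, listed edges, right→sink; max matching = max flow.
Augmenting path L1→R1 (+1); matched 1.
Augmenting path L2→R3 (+1); matched 2.
Augmenting path L3→R2 (+1); matched 3.
No augmenting path remains; maximum matching = 3.
König certificate: {L1, L3, R3} is a vertex cover of size 3 (every listed pair touches it), so no matching can be larger.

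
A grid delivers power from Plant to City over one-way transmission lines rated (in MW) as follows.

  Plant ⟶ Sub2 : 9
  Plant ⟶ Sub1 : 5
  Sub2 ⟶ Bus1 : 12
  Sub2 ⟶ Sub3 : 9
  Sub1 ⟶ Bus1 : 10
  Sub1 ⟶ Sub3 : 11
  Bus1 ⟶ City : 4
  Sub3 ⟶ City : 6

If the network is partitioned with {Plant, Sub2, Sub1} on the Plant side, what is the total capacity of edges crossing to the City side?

Edges leaving {Plant, Sub2, Sub1}: Sub2→Bus1 (12), Sub2→Sub3 (9), Sub1→Bus1 (10), Sub1→Sub3 (11).
Cut capacity = 12 + 9 + 10 + 11 = 42.

42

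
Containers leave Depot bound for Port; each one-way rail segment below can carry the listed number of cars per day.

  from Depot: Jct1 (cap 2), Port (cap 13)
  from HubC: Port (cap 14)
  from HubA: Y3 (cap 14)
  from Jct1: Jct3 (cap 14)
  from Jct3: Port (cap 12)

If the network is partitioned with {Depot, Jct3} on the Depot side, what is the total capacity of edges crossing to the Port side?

Edges leaving {Depot, Jct3}: Depot→Jct1 (2), Depot→Port (13), Jct3→Port (12).
Cut capacity = 2 + 13 + 12 = 27.

27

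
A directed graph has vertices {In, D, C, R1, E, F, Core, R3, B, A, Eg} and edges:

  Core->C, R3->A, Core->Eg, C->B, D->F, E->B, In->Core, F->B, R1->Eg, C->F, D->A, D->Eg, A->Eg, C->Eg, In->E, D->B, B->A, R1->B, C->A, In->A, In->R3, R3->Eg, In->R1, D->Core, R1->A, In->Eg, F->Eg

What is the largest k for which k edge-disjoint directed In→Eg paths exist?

5

Assign every edge capacity 1; by Menger, the answer equals the max flow.
Path In→Eg (+1); total 1.
Path In→R1→Eg (+1); total 2.
Path In→Core→Eg (+1); total 3.
Path In→R3→Eg (+1); total 4.
Path In→A→Eg (+1); total 5.
No residual In→Eg path; max flow = 5.
Certifying cut of size 5: {A→Eg, In→Core, In→Eg, In→R1, In→R3}.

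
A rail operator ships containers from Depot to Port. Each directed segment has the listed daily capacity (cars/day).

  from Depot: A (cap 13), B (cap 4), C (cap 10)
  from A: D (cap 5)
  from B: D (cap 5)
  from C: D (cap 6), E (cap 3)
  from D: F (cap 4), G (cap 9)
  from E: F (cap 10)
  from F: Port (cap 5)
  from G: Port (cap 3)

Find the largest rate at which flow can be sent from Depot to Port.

Augment Depot→A→D→F→Port: bottleneck 4, flow now 4.
Augment Depot→A→D→G→Port: bottleneck 1, flow now 5.
Augment Depot→B→D→G→Port: bottleneck 2, flow now 7.
Augment Depot→C→E→F→Port: bottleneck 1, flow now 8.
No augmenting path remains; maximum flow = 8.
In the residual graph, reachable from Depot: {Depot, A, B, C, D, E, F, G}.
Min-cut edges: F→Port (5), G→Port (3); capacity 5 + 3 = 8.
This cut is saturated, so no flow can exceed 8.

8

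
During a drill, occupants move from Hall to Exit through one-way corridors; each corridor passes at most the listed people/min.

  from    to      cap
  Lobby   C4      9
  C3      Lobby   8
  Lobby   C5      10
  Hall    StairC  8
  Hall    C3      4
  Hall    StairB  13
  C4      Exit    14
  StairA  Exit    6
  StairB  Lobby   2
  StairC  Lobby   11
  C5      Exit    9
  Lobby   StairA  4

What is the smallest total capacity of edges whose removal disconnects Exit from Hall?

14

Augment Hall→StairC→Lobby→StairA→Exit: bottleneck 4, flow now 4.
Augment Hall→StairC→Lobby→C4→Exit: bottleneck 4, flow now 8.
Augment Hall→C3→Lobby→C4→Exit: bottleneck 4, flow now 12.
Augment Hall→StairB→Lobby→C4→Exit: bottleneck 1, flow now 13.
Augment Hall→StairB→Lobby→C5→Exit: bottleneck 1, flow now 14.
No augmenting path remains; maximum flow = 14.
By max-flow min-cut, the minimum cut capacity equals the max flow.
In the residual graph, reachable from Hall: {Hall, StairB}.
Min-cut edges: Hall→StairC (8), Hall→C3 (4), StairB→Lobby (2); capacity 8 + 4 + 2 = 14.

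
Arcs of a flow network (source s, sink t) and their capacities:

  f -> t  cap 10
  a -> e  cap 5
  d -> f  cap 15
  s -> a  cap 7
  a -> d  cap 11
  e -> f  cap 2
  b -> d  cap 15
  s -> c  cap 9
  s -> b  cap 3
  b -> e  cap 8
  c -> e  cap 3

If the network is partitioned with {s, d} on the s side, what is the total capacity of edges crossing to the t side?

Edges leaving {s, d}: s→a (7), s→b (3), s→c (9), d→f (15).
Cut capacity = 7 + 3 + 9 + 15 = 34.

34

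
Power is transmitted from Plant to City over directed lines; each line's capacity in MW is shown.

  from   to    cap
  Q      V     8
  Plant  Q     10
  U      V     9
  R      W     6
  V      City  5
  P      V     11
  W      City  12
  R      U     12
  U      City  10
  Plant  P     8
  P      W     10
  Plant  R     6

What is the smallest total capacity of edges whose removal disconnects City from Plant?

Augment Plant→P→V→City: bottleneck 5, flow now 5.
Augment Plant→P→W→City: bottleneck 3, flow now 8.
Augment Plant→R→U→City: bottleneck 6, flow now 14.
Augment Plant→Q→V→P→W→City: bottleneck 5, flow now 19. (uses reverse residual edge)
No augmenting path remains; maximum flow = 19.
By max-flow min-cut, the minimum cut capacity equals the max flow.
In the residual graph, reachable from Plant: {Plant, Q, V}.
Min-cut edges: Plant→P (8), Plant→R (6), V→City (5); capacity 8 + 6 + 5 = 19.

19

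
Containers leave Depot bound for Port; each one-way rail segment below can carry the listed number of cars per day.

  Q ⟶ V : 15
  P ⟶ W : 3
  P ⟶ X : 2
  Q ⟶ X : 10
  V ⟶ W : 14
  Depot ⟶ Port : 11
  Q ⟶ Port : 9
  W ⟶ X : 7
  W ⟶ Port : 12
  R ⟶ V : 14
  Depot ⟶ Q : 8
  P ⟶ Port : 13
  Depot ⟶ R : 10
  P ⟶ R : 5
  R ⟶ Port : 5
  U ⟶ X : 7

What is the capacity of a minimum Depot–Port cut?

29

Augment Depot→Port: bottleneck 11, flow now 11.
Augment Depot→Q→Port: bottleneck 8, flow now 19.
Augment Depot→R→Port: bottleneck 5, flow now 24.
Augment Depot→R→V→W→Port: bottleneck 5, flow now 29.
No augmenting path remains; maximum flow = 29.
By max-flow min-cut, the minimum cut capacity equals the max flow.
In the residual graph, reachable from Depot: {Depot}.
Min-cut edges: Depot→Q (8), Depot→R (10), Depot→Port (11); capacity 8 + 10 + 11 = 29.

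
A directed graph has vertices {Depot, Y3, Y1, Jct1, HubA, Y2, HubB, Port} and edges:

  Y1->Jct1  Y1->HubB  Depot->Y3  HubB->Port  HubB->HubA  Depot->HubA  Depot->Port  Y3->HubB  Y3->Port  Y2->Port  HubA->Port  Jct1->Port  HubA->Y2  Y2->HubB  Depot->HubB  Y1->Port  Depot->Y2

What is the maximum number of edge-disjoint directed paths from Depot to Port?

Assign every edge capacity 1; by Menger, the answer equals the max flow.
Path Depot→Port (+1); total 1.
Path Depot→Y3→Port (+1); total 2.
Path Depot→HubA→Port (+1); total 3.
Path Depot→Y2→Port (+1); total 4.
Path Depot→HubB→Port (+1); total 5.
No residual Depot→Port path; max flow = 5.
Certifying cut of size 5: {Depot→HubA, Depot→HubB, Depot→Port, Depot→Y2, Depot→Y3}.

5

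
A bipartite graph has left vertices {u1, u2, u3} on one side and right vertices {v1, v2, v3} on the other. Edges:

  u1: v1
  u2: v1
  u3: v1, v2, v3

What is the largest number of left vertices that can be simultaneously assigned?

Unit-capacity flow: source→left, listed edges, right→sink; max matching = max flow.
Augmenting path u1→v1 (+1); matched 1.
Augmenting path u3→v2 (+1); matched 2.
No augmenting path remains; maximum matching = 2.
König certificate: {u3, v1} is a vertex cover of size 2 (every listed pair touches it), so no matching can be larger.

2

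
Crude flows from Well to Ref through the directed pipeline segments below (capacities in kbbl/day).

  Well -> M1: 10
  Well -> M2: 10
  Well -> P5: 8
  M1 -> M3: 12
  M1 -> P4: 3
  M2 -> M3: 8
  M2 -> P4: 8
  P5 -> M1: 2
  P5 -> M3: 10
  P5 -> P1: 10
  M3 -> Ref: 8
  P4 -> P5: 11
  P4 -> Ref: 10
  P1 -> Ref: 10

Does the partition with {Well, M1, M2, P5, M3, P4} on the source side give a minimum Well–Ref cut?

Given cut capacity: 10 + 8 + 10 = 28.
Augment Well→M1→M3→Ref: bottleneck 8, flow now 8.
Augment Well→M1→P4→Ref: bottleneck 2, flow now 10.
Augment Well→M2→P4→Ref: bottleneck 8, flow now 18.
Augment Well→P5→P1→Ref: bottleneck 8, flow now 26.
Augment Well→M2→M3→M1→P4→P5→P1→Ref: bottleneck 1, flow now 27. (uses reverse residual edge)
No augmenting path remains; maximum flow = 27.
In the residual graph, reachable from Well: {Well, M1, M2, M3}.
Min-cut edges: Well→P5 (8), M1→P4 (3), M2→P4 (8), M3→Ref (8); capacity 8 + 3 + 8 + 8 = 27.
Cut capacity 28 exceeds the max flow 27, so it is not minimum.

No — its capacity is 28, but the minimum cut has capacity 27.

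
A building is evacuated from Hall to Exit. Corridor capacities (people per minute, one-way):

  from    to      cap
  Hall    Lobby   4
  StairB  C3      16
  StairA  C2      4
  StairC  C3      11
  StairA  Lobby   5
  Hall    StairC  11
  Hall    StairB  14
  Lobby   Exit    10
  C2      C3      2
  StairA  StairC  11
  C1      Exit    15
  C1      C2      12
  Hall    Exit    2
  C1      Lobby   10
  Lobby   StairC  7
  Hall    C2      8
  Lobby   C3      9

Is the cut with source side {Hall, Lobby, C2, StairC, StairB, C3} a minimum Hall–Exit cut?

Given cut capacity: 2 + 10 = 12.
Augment Hall→Exit: bottleneck 2, flow now 2.
Augment Hall→Lobby→Exit: bottleneck 4, flow now 6.
No augmenting path remains; maximum flow = 6.
In the residual graph, reachable from Hall: {Hall, C2, StairC, StairB, C3}.
Min-cut edges: Hall→Lobby (4), Hall→Exit (2); capacity 4 + 2 = 6.
Cut capacity 12 exceeds the max flow 6, so it is not minimum.

No — its capacity is 12, but the minimum cut has capacity 6.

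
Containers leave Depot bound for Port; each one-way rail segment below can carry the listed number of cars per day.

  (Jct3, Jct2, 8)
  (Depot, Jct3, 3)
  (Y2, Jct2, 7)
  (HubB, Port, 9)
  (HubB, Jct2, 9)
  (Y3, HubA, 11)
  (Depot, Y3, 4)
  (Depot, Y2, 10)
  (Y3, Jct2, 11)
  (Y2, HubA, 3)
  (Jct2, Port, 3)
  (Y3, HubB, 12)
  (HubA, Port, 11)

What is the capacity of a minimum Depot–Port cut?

10

Augment Depot→Jct3→Jct2→Port: bottleneck 3, flow now 3.
Augment Depot→Y2→HubA→Port: bottleneck 3, flow now 6.
Augment Depot→Y3→HubB→Port: bottleneck 4, flow now 10.
No augmenting path remains; maximum flow = 10.
By max-flow min-cut, the minimum cut capacity equals the max flow.
In the residual graph, reachable from Depot: {Depot, Jct3, Y2, Jct2}.
Min-cut edges: Depot→Y3 (4), Y2→HubA (3), Jct2→Port (3); capacity 4 + 3 + 3 = 10.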